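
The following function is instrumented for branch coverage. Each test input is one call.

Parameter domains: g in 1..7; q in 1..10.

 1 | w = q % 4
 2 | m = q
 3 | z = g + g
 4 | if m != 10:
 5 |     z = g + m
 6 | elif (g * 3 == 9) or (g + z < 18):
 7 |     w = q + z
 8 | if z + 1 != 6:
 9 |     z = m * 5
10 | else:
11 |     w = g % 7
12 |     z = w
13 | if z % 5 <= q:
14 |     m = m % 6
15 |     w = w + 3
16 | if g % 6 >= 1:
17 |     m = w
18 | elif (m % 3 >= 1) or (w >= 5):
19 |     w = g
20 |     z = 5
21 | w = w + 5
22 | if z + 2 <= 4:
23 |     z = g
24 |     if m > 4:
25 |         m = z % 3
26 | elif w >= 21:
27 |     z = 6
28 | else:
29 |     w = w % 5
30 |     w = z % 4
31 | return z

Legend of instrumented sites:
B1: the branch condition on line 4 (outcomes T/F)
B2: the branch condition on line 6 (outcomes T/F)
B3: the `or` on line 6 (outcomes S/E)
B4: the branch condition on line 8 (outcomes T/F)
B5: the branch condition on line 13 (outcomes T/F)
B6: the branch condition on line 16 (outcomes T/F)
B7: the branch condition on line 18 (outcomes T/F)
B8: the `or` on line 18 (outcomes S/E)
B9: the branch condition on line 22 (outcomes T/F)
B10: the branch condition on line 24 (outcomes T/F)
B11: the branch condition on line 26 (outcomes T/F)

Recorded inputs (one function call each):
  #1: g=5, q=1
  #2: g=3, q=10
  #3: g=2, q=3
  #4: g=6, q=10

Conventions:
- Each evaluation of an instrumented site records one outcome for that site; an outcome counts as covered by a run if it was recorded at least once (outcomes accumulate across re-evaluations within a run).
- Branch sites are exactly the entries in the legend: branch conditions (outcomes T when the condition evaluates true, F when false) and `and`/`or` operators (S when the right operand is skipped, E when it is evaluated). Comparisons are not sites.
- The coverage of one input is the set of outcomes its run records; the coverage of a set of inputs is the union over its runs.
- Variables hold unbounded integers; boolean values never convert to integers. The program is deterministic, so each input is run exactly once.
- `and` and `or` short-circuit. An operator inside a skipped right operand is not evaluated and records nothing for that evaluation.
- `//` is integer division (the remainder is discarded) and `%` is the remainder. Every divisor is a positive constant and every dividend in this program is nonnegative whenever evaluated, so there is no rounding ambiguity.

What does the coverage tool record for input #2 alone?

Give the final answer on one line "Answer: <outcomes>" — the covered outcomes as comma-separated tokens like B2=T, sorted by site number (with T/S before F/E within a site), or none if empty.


Simulating input #2 (g=3, q=10) step by step:
  B1->F, B3->S, B2->T, B4->T, B5->T, B6->T, B9->F, B11->T
collecting distinct outcomes: B1=F, B2=T, B3=S, B4=T, B5=T, B6=T, B9=F, B11=T
Answer: B1=F, B2=T, B3=S, B4=T, B5=T, B6=T, B9=F, B11=T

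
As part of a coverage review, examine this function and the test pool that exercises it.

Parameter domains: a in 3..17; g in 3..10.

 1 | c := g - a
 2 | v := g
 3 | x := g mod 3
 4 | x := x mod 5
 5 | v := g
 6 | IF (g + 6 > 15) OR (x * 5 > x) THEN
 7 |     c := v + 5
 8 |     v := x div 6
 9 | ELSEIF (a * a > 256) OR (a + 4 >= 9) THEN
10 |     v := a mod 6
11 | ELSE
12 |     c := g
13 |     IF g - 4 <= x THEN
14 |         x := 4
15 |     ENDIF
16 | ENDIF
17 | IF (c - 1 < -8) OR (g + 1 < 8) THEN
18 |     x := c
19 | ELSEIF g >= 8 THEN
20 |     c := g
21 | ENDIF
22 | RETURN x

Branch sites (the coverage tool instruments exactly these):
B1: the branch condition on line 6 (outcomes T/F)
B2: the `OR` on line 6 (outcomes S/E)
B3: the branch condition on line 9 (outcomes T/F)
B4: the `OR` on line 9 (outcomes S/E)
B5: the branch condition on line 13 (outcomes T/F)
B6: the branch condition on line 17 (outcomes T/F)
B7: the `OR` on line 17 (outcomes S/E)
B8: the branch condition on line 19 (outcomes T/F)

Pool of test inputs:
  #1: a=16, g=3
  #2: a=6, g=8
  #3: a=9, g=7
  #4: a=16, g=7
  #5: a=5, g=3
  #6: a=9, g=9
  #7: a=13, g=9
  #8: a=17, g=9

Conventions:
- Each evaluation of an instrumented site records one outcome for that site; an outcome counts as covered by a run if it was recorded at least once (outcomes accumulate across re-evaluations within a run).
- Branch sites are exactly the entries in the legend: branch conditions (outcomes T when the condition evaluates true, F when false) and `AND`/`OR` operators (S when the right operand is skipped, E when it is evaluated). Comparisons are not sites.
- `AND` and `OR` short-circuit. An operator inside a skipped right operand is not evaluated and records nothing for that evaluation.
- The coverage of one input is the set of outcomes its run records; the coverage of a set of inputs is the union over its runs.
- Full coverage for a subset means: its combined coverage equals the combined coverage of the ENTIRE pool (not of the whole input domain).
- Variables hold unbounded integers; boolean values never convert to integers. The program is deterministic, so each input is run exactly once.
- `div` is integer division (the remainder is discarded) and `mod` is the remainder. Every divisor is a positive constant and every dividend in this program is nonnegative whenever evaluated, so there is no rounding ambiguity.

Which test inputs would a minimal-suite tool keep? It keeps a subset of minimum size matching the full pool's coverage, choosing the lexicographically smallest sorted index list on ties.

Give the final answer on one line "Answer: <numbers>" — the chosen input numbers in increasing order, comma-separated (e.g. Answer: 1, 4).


input #1, a=16, g=3: events B2->E, B1->F, B4->E, B3->T, B7->S, B6->T; outcomes B1=F, B2=E, B3=T, B4=E, B6=T, B7=S
input #2, a=6, g=8: events B2->E, B1->T, B7->E, B6->F, B8->T; outcomes B1=T, B2=E, B6=F, B7=E, B8=T
input #3, a=9, g=7: events B2->E, B1->T, B7->E, B6->F, B8->F; outcomes B1=T, B2=E, B6=F, B7=E, B8=F
input #4, a=16, g=7: events B2->E, B1->T, B7->E, B6->F, B8->F; outcomes B1=T, B2=E, B6=F, B7=E, B8=F
input #5, a=5, g=3: events B2->E, B1->F, B4->E, B3->T, B7->E, B6->T; outcomes B1=F, B2=E, B3=T, B4=E, B6=T, B7=E
input #6, a=9, g=9: events B2->E, B1->F, B4->E, B3->T, B7->E, B6->F, B8->T; outcomes B1=F, B2=E, B3=T, B4=E, B6=F, B7=E, B8=T
input #7, a=13, g=9: events B2->E, B1->F, B4->E, B3->T, B7->E, B6->F, B8->T; outcomes B1=F, B2=E, B3=T, B4=E, B6=F, B7=E, B8=T
input #8, a=17, g=9: events B2->E, B1->F, B4->S, B3->T, B7->S, B6->T; outcomes B1=F, B2=E, B3=T, B4=S, B6=T, B7=S
together the pool reaches 12 outcomes: B1=T, B1=F, B2=E, B3=T, B4=S, B4=E, B6=T, B6=F, B7=S, B7=E, B8=T, B8=F
checked all size-1 subsets: none covers 12 outcomes (max 7/12)
checked all size-2 subsets: none covers 12 outcomes (max 10/12)
size 3: inputs {3, 6, 8} cover all 12 outcomes, and no lexicographically smaller subset of this size does
Answer: 3, 6, 8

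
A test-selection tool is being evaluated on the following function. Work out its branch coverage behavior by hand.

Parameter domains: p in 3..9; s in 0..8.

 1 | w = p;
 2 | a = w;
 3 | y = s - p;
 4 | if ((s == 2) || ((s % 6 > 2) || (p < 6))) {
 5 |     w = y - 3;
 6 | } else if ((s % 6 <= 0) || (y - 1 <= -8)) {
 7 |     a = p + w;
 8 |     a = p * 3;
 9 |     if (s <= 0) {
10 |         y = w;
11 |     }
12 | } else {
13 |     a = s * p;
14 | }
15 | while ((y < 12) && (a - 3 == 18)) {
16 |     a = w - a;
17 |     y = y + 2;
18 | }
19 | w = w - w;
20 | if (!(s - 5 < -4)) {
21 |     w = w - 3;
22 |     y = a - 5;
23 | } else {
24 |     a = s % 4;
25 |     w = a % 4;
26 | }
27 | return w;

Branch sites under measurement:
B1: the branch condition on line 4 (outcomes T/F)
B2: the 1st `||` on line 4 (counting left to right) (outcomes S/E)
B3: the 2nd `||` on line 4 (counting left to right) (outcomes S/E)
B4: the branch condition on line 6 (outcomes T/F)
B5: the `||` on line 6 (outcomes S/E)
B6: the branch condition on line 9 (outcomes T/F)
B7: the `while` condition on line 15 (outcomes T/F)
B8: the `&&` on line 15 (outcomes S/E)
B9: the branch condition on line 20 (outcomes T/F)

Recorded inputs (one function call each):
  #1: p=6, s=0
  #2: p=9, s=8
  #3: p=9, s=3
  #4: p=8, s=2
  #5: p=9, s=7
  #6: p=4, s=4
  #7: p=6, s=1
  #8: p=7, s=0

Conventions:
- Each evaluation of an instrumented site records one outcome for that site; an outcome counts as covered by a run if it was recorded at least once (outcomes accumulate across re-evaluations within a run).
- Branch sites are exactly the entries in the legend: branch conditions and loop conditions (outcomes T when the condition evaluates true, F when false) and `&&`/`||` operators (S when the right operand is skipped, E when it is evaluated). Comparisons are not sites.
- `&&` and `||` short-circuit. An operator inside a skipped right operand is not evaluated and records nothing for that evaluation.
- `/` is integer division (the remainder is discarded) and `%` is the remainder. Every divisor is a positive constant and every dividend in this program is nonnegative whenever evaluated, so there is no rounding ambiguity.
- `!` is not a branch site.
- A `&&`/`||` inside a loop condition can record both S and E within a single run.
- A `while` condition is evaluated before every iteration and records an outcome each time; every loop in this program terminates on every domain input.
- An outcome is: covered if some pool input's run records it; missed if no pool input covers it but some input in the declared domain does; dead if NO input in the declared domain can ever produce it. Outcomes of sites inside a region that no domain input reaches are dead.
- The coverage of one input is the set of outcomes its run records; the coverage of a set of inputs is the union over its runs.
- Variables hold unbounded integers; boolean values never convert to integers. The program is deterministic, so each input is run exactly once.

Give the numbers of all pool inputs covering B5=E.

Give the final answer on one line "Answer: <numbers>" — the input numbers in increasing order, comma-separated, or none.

input #1 (p=6, s=0): does not produce B5=E
input #2 (p=9, s=8): produces B5=E
input #3 (p=9, s=3): does not produce B5=E
input #4 (p=8, s=2): does not produce B5=E
input #5 (p=9, s=7): produces B5=E
input #6 (p=4, s=4): does not produce B5=E
input #7 (p=6, s=1): produces B5=E
input #8 (p=7, s=0): does not produce B5=E

Answer: 2, 5, 7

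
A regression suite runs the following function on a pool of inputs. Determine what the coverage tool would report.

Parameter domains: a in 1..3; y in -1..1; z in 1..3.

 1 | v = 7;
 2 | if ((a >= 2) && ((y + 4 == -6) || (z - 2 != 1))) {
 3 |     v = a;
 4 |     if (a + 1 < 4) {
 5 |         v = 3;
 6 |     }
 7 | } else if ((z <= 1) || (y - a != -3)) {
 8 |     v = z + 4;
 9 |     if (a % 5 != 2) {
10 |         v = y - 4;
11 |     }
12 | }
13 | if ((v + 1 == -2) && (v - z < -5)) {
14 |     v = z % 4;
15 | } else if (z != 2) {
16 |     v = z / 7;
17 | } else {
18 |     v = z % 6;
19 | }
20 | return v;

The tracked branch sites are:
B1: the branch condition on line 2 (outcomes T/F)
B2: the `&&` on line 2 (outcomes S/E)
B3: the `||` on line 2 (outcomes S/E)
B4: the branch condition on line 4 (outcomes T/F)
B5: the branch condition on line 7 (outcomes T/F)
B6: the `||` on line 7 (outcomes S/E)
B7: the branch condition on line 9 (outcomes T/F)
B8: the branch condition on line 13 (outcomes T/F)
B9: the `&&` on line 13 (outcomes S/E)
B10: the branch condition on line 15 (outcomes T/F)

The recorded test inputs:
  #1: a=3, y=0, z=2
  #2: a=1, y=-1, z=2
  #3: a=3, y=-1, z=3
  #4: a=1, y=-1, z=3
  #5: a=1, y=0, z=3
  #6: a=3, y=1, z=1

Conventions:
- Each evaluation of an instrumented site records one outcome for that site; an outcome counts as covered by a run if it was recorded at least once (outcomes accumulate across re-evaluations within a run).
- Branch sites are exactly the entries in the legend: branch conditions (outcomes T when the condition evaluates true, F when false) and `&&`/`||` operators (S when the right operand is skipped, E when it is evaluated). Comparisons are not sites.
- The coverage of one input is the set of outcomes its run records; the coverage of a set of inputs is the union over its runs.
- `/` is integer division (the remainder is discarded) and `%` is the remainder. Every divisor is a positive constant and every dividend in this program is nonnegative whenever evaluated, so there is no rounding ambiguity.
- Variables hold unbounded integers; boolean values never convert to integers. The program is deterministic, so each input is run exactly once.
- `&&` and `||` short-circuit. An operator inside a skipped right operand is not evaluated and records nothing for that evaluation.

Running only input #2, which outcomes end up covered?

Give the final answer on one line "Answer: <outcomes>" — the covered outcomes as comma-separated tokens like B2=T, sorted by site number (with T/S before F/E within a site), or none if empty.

Simulating input #2 (a=1, y=-1, z=2) step by step:
  B2->S, B1->F, B6->E, B5->T, B7->T, B9->S, B8->F, B10->F
as a set, this run covers: B1=F, B2=S, B5=T, B6=E, B7=T, B8=F, B9=S, B10=F

Answer: B1=F, B2=S, B5=T, B6=E, B7=T, B8=F, B9=S, B10=F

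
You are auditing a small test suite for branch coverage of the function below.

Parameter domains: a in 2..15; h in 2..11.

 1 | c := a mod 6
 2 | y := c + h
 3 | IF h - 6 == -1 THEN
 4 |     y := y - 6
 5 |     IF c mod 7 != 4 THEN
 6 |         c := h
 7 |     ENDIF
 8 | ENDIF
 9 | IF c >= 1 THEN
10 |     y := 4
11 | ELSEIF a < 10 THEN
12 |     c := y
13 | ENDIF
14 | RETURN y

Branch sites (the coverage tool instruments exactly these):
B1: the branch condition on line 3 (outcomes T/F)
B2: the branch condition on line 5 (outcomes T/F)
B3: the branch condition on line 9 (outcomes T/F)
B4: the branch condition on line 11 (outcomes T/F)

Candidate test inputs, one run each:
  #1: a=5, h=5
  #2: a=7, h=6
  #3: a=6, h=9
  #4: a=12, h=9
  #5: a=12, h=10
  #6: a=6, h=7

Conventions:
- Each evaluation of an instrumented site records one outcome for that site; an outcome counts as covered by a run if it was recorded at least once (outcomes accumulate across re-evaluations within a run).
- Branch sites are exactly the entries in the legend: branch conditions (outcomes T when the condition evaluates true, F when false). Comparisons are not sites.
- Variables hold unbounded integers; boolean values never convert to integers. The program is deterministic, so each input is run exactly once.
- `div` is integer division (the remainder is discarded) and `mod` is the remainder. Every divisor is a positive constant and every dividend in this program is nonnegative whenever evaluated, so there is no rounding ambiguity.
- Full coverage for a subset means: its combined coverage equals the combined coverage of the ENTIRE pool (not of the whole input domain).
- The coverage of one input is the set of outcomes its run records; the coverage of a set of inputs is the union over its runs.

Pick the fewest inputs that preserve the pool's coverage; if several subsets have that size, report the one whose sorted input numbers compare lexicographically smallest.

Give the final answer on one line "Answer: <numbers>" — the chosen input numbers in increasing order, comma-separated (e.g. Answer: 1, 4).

input #1 (a=5, h=5): events B1->T, B2->T, B3->T; covers B1=T, B2=T, B3=T
input #2 (a=7, h=6): events B1->F, B3->T; covers B1=F, B3=T
input #3 (a=6, h=9): events B1->F, B3->F, B4->T; covers B1=F, B3=F, B4=T
input #4 (a=12, h=9): events B1->F, B3->F, B4->F; covers B1=F, B3=F, B4=F
input #5 (a=12, h=10): events B1->F, B3->F, B4->F; covers B1=F, B3=F, B4=F
input #6 (a=6, h=7): events B1->F, B3->F, B4->T; covers B1=F, B3=F, B4=T
union over all inputs: B1=T, B1=F, B2=T, B3=T, B3=F, B4=T, B4=F (7 outcomes)
every size-1 subset falls short of the 7 outcomes (best: 3/7)
every size-2 subset falls short of the 7 outcomes (best: 6/7)
inputs {1, 3, 4} (size 3) cover everything; no size-3 subset with a lexicographically smaller index list covers all 7

Answer: 1, 3, 4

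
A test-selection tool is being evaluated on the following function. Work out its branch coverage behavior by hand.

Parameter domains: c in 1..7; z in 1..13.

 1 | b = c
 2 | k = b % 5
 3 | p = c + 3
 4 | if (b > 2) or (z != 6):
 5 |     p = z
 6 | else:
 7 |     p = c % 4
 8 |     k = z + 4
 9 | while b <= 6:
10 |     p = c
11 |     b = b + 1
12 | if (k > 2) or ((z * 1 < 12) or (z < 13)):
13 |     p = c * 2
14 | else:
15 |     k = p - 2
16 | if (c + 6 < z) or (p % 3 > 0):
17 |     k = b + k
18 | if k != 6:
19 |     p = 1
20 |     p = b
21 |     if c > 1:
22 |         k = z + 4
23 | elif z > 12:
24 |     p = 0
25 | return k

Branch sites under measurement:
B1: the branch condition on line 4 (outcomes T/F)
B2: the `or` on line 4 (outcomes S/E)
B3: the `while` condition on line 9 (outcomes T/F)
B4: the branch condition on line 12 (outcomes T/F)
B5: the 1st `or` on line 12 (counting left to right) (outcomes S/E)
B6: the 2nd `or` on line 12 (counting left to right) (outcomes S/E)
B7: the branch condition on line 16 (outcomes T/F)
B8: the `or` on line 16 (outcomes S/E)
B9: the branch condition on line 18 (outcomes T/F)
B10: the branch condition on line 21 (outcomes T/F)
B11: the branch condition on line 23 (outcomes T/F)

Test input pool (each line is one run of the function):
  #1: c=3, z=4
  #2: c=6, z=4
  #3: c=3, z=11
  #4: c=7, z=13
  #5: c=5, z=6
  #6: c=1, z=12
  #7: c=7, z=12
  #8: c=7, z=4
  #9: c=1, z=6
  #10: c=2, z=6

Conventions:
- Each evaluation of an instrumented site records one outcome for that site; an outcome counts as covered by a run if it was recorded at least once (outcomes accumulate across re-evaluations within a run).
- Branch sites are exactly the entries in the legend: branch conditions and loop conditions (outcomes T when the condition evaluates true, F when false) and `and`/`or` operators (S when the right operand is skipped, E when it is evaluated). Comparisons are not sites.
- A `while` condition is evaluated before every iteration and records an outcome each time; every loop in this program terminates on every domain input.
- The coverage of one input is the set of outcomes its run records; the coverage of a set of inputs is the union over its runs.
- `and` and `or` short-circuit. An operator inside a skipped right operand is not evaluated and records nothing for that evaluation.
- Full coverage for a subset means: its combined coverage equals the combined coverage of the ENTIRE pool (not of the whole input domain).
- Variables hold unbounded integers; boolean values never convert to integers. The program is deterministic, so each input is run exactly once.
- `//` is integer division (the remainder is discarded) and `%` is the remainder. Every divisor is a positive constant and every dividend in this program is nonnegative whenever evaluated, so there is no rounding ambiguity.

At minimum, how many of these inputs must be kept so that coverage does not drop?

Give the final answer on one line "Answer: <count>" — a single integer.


input #1, c=3, z=4: events B2->S, B1->T, B3->T, B3->T, B3->T, B3->T, B3->F, B5->S, B4->T, B8->E, B7->F, B9->T, B10->T; outcomes B1=T, B2=S, B3=T, B3=F, B4=T, B5=S, B7=F, B8=E, B9=T, B10=T
input #2, c=6, z=4: events B2->S, B1->T, B3->T, B3->F, B5->E, B6->S, B4->T, B8->E, B7->F, B9->T, B10->T; outcomes B1=T, B2=S, B3=T, B3=F, B4=T, B5=E, B6=S, B7=F, B8=E, B9=T, B10=T
input #3, c=3, z=11: events B2->S, B1->T, B3->T, B3->T, B3->T, B3->T, B3->F, B5->S, B4->T, B8->S, B7->T, B9->T, B10->T; outcomes B1=T, B2=S, B3=T, B3=F, B4=T, B5=S, B7=T, B8=S, B9=T, B10=T
input #4, c=7, z=13: events B2->S, B1->T, B3->F, B5->E, B6->E, B4->F, B8->E, B7->T, B9->T, B10->T; outcomes B1=T, B2=S, B3=F, B4=F, B5=E, B6=E, B7=T, B8=E, B9=T, B10=T
input #5, c=5, z=6: events B2->S, B1->T, B3->T, B3->T, B3->F, B5->E, B6->S, B4->T, B8->E, B7->T, B9->T, B10->T; outcomes B1=T, B2=S, B3=T, B3=F, B4=T, B5=E, B6=S, B7=T, B8=E, B9=T, B10=T
input #6, c=1, z=12: events B2->E, B1->T, B3->T, B3->T, B3->T, B3->T, B3->T, B3->T, B3->F, B5->E, B6->E, B4->T, B8->S, B7->T, ...; outcomes B1=T, B2=E, B3=T, B3=F, B4=T, B5=E, B6=E, B7=T, B8=S, B9=T, B10=F
input #7, c=7, z=12: events B2->S, B1->T, B3->F, B5->E, B6->E, B4->T, B8->E, B7->T, B9->T, B10->T; outcomes B1=T, B2=S, B3=F, B4=T, B5=E, B6=E, B7=T, B8=E, B9=T, B10=T
input #8, c=7, z=4: events B2->S, B1->T, B3->F, B5->E, B6->S, B4->T, B8->E, B7->T, B9->T, B10->T; outcomes B1=T, B2=S, B3=F, B4=T, B5=E, B6=S, B7=T, B8=E, B9=T, B10=T
input #9, c=1, z=6: events B2->E, B1->F, B3->T, B3->T, B3->T, B3->T, B3->T, B3->T, B3->F, B5->S, B4->T, B8->E, B7->T, B9->T, ...; outcomes B1=F, B2=E, B3=T, B3=F, B4=T, B5=S, B7=T, B8=E, B9=T, B10=F
input #10, c=2, z=6: events B2->E, B1->F, B3->T, B3->T, B3->T, B3->T, B3->T, B3->F, B5->S, B4->T, B8->E, B7->T, B9->T, B10->T; outcomes B1=F, B2=E, B3=T, B3=F, B4=T, B5=S, B7=T, B8=E, B9=T, B10=T
pool-wide coverage (19 outcomes): B1=T, B1=F, B2=S, B2=E, B3=T, B3=F, B4=T, B4=F, B5=S, B5=E, B6=S, B6=E, B7=T, B7=F, B8=S, B8=E, B9=T, B10=T, B10=F
every size-1 subset falls short of the 19 outcomes (best: 11/19)
every size-2 subset falls short of the 19 outcomes (best: 16/19)
every size-3 subset falls short of the 19 outcomes (best: 18/19)
size 4: inputs {2, 3, 4, 9} cover all 19 outcomes, and no lexicographically smaller subset of this size does
Answer: 4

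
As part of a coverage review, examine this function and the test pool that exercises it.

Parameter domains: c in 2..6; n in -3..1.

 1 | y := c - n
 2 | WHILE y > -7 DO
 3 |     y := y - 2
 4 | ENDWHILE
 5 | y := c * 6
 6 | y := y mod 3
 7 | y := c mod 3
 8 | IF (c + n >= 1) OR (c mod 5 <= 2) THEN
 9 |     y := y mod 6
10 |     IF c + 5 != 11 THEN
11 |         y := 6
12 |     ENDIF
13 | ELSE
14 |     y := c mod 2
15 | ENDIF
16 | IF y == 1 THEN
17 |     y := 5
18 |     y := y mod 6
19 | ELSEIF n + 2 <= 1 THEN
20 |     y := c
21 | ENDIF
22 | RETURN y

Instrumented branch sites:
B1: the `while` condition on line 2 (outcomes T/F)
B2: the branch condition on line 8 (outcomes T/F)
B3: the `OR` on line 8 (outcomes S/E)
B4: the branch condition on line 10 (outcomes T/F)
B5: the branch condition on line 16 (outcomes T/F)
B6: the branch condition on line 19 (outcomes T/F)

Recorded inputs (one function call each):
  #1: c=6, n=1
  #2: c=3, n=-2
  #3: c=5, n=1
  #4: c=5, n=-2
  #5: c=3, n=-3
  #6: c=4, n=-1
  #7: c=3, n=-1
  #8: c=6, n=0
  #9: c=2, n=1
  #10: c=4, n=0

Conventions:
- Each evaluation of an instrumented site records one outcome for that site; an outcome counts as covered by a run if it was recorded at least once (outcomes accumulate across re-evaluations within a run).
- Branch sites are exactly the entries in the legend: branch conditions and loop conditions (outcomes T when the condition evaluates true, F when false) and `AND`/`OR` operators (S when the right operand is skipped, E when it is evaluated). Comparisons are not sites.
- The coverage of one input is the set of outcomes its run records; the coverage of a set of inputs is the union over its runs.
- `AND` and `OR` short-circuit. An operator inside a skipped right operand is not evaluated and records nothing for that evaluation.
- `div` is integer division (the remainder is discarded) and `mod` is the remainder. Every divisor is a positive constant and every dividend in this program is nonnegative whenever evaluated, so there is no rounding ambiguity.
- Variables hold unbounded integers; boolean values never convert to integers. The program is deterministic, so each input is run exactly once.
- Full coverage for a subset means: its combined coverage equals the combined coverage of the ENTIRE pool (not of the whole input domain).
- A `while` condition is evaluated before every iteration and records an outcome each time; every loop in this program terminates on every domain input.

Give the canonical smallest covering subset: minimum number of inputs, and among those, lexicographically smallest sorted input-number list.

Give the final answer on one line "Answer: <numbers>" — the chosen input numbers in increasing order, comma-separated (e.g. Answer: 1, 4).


input #1 (c=6, n=1): events B1->T, B1->T, B1->T, B1->T, B1->T, B1->T, B1->F, B3->S, B2->T, B4->F, B5->F, B6->F; covers B1=T, B1=F, B2=T, B3=S, B4=F, B5=F, B6=F
input #2 (c=3, n=-2): events B1->T, B1->T, B1->T, B1->T, B1->T, B1->T, B1->F, B3->S, B2->T, B4->T, B5->F, B6->T; covers B1=T, B1=F, B2=T, B3=S, B4=T, B5=F, B6=T
input #3 (c=5, n=1): events B1->T, B1->T, B1->T, B1->T, B1->T, B1->T, B1->F, B3->S, B2->T, B4->T, B5->F, B6->F; covers B1=T, B1=F, B2=T, B3=S, B4=T, B5=F, B6=F
input #4 (c=5, n=-2): events B1->T, B1->T, B1->T, B1->T, B1->T, B1->T, B1->T, B1->F, B3->S, B2->T, B4->T, B5->F, B6->T; covers B1=T, B1=F, B2=T, B3=S, B4=T, B5=F, B6=T
input #5 (c=3, n=-3): events B1->T, B1->T, B1->T, B1->T, B1->T, B1->T, B1->T, B1->F, B3->E, B2->F, B5->T; covers B1=T, B1=F, B2=F, B3=E, B5=T
input #6 (c=4, n=-1): events B1->T, B1->T, B1->T, B1->T, B1->T, B1->T, B1->F, B3->S, B2->T, B4->T, B5->F, B6->T; covers B1=T, B1=F, B2=T, B3=S, B4=T, B5=F, B6=T
input #7 (c=3, n=-1): events B1->T, B1->T, B1->T, B1->T, B1->T, B1->T, B1->F, B3->S, B2->T, B4->T, B5->F, B6->T; covers B1=T, B1=F, B2=T, B3=S, B4=T, B5=F, B6=T
input #8 (c=6, n=0): events B1->T, B1->T, B1->T, B1->T, B1->T, B1->T, B1->T, B1->F, B3->S, B2->T, B4->F, B5->F, B6->F; covers B1=T, B1=F, B2=T, B3=S, B4=F, B5=F, B6=F
input #9 (c=2, n=1): events B1->T, B1->T, B1->T, B1->T, B1->F, B3->S, B2->T, B4->T, B5->F, B6->F; covers B1=T, B1=F, B2=T, B3=S, B4=T, B5=F, B6=F
input #10 (c=4, n=0): events B1->T, B1->T, B1->T, B1->T, B1->T, B1->T, B1->F, B3->S, B2->T, B4->T, B5->F, B6->F; covers B1=T, B1=F, B2=T, B3=S, B4=T, B5=F, B6=F
together the pool reaches 12 outcomes: B1=T, B1=F, B2=T, B2=F, B3=S, B3=E, B4=T, B4=F, B5=T, B5=F, B6=T, B6=F
size 1 is not enough: best union over all size-1 subsets is 7/12
size 2 is not enough: best union over all size-2 subsets is 10/12
inputs {1, 2, 5} (size 3) cover everything; no size-3 subset with a lexicographically smaller index list covers all 12
Answer: 1, 2, 5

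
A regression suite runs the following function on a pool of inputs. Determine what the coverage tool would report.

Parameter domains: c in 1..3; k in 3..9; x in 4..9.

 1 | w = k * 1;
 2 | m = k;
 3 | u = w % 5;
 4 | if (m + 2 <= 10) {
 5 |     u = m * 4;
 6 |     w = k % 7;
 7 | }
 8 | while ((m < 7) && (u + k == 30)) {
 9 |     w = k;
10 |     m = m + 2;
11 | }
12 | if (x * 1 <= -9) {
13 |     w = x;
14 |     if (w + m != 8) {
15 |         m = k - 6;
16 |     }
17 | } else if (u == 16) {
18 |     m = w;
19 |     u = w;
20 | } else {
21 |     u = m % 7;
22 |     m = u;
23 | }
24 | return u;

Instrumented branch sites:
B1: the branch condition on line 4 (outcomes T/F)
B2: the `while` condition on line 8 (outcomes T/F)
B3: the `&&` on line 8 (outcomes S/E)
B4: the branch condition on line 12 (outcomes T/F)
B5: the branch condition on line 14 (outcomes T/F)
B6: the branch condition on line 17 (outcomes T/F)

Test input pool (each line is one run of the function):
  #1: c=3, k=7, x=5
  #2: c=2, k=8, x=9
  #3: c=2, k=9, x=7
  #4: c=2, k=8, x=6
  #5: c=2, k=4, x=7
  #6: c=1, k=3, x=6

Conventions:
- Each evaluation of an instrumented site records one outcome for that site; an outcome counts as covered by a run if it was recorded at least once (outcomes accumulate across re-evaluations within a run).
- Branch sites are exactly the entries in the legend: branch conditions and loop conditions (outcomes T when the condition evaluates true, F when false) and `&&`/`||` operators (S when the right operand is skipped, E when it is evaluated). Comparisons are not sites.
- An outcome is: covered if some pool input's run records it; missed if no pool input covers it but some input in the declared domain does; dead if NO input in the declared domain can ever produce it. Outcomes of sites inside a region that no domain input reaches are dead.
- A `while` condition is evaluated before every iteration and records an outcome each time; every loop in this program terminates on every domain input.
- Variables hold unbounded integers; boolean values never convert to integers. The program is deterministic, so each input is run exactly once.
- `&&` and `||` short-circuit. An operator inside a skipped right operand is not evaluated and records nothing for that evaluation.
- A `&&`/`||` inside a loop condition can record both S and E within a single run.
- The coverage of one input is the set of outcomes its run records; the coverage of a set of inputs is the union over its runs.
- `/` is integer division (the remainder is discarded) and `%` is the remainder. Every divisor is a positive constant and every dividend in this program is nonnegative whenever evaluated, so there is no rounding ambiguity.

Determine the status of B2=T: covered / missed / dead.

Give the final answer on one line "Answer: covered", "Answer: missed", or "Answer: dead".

no pool input records B2=T
but domain input (c=1, k=6, x=4) does record it -> reachable, so missed

Answer: missed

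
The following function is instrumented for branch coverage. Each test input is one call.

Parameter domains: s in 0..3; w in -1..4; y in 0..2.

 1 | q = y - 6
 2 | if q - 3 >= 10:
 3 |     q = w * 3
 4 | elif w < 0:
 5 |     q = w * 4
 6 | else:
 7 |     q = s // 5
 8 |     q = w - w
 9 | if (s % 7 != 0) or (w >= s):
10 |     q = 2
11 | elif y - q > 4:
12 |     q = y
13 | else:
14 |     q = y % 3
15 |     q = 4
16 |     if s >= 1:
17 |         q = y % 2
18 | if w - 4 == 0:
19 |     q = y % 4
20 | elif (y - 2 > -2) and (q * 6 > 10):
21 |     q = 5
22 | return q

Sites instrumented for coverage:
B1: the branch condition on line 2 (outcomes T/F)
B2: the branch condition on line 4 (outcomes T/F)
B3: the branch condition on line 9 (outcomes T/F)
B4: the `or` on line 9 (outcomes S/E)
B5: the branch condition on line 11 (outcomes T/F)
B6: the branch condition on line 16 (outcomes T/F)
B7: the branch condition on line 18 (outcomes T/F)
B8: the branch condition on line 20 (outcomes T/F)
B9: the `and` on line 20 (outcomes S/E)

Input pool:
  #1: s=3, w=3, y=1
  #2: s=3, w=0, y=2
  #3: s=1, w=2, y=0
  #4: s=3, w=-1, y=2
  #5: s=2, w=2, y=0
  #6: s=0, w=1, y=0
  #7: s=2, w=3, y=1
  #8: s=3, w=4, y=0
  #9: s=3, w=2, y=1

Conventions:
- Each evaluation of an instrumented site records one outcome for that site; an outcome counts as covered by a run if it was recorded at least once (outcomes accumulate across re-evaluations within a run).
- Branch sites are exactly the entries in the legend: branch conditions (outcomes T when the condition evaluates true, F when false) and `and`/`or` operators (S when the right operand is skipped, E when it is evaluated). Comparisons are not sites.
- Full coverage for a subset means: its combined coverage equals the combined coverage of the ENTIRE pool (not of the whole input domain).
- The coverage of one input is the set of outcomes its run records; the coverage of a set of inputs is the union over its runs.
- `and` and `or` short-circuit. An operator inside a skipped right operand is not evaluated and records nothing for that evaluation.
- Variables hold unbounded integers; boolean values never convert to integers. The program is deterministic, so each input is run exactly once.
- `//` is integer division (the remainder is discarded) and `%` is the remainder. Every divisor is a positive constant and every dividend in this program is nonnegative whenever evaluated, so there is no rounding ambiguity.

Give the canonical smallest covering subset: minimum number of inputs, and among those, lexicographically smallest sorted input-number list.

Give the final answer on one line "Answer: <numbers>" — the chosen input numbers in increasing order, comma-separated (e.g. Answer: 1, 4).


input #1, s=3, w=3, y=1: events B1->F, B2->F, B4->S, B3->T, B7->F, B9->E, B8->T; outcomes B1=F, B2=F, B3=T, B4=S, B7=F, B8=T, B9=E
input #2, s=3, w=0, y=2: events B1->F, B2->F, B4->S, B3->T, B7->F, B9->E, B8->T; outcomes B1=F, B2=F, B3=T, B4=S, B7=F, B8=T, B9=E
input #3, s=1, w=2, y=0: events B1->F, B2->F, B4->S, B3->T, B7->F, B9->S, B8->F; outcomes B1=F, B2=F, B3=T, B4=S, B7=F, B8=F, B9=S
input #4, s=3, w=-1, y=2: events B1->F, B2->T, B4->S, B3->T, B7->F, B9->E, B8->T; outcomes B1=F, B2=T, B3=T, B4=S, B7=F, B8=T, B9=E
input #5, s=2, w=2, y=0: events B1->F, B2->F, B4->S, B3->T, B7->F, B9->S, B8->F; outcomes B1=F, B2=F, B3=T, B4=S, B7=F, B8=F, B9=S
input #6, s=0, w=1, y=0: events B1->F, B2->F, B4->E, B3->T, B7->F, B9->S, B8->F; outcomes B1=F, B2=F, B3=T, B4=E, B7=F, B8=F, B9=S
input #7, s=2, w=3, y=1: events B1->F, B2->F, B4->S, B3->T, B7->F, B9->E, B8->T; outcomes B1=F, B2=F, B3=T, B4=S, B7=F, B8=T, B9=E
input #8, s=3, w=4, y=0: events B1->F, B2->F, B4->S, B3->T, B7->T; outcomes B1=F, B2=F, B3=T, B4=S, B7=T
input #9, s=3, w=2, y=1: events B1->F, B2->F, B4->S, B3->T, B7->F, B9->E, B8->T; outcomes B1=F, B2=F, B3=T, B4=S, B7=F, B8=T, B9=E
union over all inputs: B1=F, B2=T, B2=F, B3=T, B4=S, B4=E, B7=T, B7=F, B8=T, B8=F, B9=S, B9=E (12 outcomes)
no size-1 subset reaches all 12 outcomes (best union: 7/12)
no size-2 subset reaches all 12 outcomes (best union: 11/12)
size 3: inputs {4, 6, 8} cover all 12 outcomes, and no lexicographically smaller subset of this size does
Answer: 4, 6, 8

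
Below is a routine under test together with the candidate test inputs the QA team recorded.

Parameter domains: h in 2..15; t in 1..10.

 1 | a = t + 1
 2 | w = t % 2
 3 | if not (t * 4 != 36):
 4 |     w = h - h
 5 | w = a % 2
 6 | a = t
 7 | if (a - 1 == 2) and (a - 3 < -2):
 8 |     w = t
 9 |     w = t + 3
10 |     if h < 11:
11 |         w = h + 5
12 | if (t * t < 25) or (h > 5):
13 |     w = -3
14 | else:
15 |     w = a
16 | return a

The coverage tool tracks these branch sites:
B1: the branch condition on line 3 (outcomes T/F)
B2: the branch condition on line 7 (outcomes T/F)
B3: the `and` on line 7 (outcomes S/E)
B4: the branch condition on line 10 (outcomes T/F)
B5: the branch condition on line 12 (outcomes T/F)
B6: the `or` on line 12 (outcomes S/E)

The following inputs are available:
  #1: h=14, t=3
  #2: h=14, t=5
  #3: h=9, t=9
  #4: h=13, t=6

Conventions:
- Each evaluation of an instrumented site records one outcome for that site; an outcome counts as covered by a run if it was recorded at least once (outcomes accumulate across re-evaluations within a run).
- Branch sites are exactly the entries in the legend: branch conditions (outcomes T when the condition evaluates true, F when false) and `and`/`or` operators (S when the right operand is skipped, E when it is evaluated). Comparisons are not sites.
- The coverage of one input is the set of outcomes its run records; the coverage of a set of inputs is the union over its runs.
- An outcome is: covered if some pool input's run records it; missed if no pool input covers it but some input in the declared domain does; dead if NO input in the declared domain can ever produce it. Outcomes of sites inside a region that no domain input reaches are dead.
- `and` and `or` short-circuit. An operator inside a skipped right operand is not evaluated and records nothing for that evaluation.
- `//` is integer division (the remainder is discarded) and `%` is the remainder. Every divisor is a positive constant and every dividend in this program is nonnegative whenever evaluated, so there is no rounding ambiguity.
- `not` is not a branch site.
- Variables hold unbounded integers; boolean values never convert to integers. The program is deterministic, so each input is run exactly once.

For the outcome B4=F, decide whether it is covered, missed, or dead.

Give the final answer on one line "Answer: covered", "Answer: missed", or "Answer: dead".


no pool input records B4=F
checking all 140 inputs in the declared domain: B4=F is never recorded -> dead
Answer: dead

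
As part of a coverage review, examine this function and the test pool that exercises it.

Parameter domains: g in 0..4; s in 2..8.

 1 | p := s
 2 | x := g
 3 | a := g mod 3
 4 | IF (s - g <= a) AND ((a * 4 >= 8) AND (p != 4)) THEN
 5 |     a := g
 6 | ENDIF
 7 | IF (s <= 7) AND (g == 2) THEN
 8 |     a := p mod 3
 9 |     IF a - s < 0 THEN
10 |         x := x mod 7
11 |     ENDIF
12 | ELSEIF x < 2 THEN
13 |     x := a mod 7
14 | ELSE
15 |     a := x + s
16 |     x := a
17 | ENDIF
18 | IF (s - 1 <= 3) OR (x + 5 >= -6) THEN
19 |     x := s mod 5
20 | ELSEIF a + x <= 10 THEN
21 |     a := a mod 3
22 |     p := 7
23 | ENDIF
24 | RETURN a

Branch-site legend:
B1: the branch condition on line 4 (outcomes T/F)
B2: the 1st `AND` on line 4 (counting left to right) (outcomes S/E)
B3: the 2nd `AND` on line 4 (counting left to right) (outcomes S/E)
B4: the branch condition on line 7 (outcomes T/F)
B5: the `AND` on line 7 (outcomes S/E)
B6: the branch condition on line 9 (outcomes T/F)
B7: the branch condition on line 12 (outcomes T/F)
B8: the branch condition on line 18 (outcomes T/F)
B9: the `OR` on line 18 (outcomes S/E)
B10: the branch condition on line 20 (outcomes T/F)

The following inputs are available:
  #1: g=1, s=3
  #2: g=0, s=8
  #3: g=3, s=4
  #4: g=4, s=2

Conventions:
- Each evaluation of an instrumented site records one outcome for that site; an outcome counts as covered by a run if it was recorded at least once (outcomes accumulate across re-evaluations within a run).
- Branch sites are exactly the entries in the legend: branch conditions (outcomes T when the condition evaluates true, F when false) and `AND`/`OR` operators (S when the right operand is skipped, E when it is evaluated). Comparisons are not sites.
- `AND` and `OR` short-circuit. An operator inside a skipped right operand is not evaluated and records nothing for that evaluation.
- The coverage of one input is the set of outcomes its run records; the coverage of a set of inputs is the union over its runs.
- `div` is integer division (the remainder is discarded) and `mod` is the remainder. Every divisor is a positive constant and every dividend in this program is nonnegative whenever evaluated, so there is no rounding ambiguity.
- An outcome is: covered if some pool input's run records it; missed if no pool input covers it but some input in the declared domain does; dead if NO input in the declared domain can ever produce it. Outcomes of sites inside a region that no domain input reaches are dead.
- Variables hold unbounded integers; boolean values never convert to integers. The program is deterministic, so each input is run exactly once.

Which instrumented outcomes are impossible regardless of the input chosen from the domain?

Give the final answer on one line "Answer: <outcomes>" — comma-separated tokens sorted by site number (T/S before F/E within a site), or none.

exhaustive pass over the 35-input domain:
  B8=F: no domain input ever produces it -> dead
  B10=T: no domain input ever produces it -> dead
  B10=F: no domain input ever produces it -> dead
  reachable outcomes have witnesses, e.g. B1=T (e.g. g=2, s=2), B1=F (e.g. g=0, s=2), B2=S (e.g. g=0, s=2), B2=E (e.g. g=1, s=2)

Answer: B8=F, B10=T, B10=F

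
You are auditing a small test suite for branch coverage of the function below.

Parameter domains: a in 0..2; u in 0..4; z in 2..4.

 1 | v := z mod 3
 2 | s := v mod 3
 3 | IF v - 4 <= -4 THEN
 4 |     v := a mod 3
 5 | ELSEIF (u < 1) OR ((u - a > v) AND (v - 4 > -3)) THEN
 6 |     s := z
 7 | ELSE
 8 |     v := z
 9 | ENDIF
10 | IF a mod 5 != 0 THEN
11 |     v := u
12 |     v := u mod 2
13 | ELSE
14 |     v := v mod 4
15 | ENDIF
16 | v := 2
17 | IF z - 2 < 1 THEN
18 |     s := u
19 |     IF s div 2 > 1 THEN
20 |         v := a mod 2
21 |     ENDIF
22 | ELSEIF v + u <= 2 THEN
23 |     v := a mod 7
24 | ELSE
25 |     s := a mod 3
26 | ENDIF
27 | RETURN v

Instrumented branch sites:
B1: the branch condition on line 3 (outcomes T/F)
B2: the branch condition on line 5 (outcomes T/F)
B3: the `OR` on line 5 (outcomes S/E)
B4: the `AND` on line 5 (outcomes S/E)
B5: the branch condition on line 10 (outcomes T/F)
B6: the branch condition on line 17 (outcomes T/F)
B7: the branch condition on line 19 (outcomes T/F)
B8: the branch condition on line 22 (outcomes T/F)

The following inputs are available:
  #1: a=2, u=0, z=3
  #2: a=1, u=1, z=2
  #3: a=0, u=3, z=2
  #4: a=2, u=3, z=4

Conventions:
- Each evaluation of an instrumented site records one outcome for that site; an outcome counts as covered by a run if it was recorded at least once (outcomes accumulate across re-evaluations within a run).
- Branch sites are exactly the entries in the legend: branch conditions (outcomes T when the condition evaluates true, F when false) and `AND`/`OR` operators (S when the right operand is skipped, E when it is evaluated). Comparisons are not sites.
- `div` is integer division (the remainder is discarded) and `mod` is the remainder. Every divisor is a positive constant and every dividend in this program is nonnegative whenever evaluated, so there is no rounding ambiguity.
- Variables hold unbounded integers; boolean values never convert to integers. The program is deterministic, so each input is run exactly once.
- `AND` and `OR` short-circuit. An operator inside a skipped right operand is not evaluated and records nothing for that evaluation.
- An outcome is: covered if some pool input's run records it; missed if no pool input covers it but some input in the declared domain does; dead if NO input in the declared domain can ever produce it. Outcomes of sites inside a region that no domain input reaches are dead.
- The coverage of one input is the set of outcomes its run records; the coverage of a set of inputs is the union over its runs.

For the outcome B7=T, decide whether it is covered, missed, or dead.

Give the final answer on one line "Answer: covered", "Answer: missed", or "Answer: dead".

no pool input records B7=T
but domain input (a=0, u=4, z=2) does record it -> reachable, so missed

Answer: missed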